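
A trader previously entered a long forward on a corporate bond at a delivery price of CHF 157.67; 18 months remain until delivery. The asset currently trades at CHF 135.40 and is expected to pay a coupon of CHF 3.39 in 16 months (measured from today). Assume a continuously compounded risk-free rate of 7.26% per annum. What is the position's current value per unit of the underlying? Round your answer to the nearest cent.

-CHF 9.08

PV(remaining coupons) I = 3.39·e^(−0.0726·16/12) = 3.0772
Current forward F = (S − I)·e^(rT) = (135.40 − 3.0772)·e^(0.0726·18/12) = 132.3228 × 1.115051 = 147.5467
Value (long) = (F − K)·e^(−rT) = (147.5467 − 157.67) × 0.896820 = -9.0788
Value = -CHF 9.08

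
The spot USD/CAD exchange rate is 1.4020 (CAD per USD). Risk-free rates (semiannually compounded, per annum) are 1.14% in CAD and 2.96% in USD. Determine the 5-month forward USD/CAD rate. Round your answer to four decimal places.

1.3915

By covered interest parity, F = S · (1+r_CAD/2)^(2T) / (1+r_USD/2)^(2T)
= 1.4020 × 1.004748 / 1.012318 = 1.4020 × 0.992522
F = 1.3915 CAD per USD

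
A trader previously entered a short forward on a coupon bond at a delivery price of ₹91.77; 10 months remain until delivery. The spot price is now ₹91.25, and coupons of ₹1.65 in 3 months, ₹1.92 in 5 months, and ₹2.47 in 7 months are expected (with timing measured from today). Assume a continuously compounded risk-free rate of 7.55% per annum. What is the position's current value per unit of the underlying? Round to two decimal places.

₹0.77

PV(remaining coupons) I = 1.65·e^(−0.0755·3/12) + 1.92·e^(−0.0755·5/12) + 2.47·e^(−0.0755·7/12) = 5.8433
Current forward F = (S − I)·e^(rT) = (91.25 − 5.8433)·e^(0.0755·10/12) = 85.4067 × 1.064938 = 90.9528
Value (long) = (F − K)·e^(−rT) = (90.9528 − 91.77) × 0.939022 = -0.7674
Short position value = −(long value) = ₹0.77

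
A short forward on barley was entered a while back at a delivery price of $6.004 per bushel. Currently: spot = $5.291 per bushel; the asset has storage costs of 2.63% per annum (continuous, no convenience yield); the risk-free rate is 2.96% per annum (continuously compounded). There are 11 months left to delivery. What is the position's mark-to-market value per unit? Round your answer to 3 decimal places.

Current fair forward for the remaining 11 months: F = S·e^((r + u)·T), (r + u) = 0.0296 + 0.0263 = 0.0559
F = 5.291 · e^(0.0559 × 11/12) = 5.291 × 1.052577 = 5.5692
Value of long forward = (F − K)·e^(−rT) = (5.5692 − 6.004) · e^(−0.0296·11/12)
= -0.4348 × 0.973231 = -0.423
Short position value = −(long value) = $0.423

$0.423 per bushel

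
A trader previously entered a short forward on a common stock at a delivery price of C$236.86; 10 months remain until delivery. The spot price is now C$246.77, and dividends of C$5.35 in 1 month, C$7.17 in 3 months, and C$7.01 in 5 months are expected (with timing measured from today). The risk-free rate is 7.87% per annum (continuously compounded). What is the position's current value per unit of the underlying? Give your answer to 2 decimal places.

PV(remaining dividends) I = 5.35·e^(−0.0787·1/12) + 7.17·e^(−0.0787·3/12) + 7.01·e^(−0.0787·5/12) = 19.1292
Current forward F = (S − I)·e^(rT) = (246.77 − 19.1292)·e^(0.0787·10/12) = 227.6408 × 1.067782 = 243.0707
Value (long) = (F − K)·e^(−rT) = (243.0707 − 236.86) × 0.936521 = 5.8165
Short position value = −(long value) = -C$5.82

-C$5.82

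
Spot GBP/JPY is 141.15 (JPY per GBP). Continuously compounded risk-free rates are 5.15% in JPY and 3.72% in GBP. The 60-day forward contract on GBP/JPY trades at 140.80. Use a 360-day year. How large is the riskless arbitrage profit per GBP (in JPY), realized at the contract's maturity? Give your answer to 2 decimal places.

0.69 per GBP (in JPY)

Fair forward: F* = S·e^(carry·T), with carry = (r_JPY − r_GBP) = 0.0515 − 0.0372 = 0.0143
F* = 141.15 · e^(0.0143 × 60/360) = 141.15 · e^0.002383 = 141.15 × 1.002386 = 141.4868
Market 140.80 < fair 141.4868: forward underpriced → reverse cash-and-carry (short spot, go long the forward).
At maturity, profit = |F_mkt − F*| = |140.80 − 141.4868| = 0.69 per GBP (in JPY)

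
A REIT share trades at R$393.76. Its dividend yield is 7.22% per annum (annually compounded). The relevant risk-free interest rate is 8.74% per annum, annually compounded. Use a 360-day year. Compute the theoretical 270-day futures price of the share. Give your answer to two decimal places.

R$397.94

F = S · (1+r)^T / (1+q)^T
= 393.76 × 1.064859 / 1.053675 = 393.76 × 1.010614
F = R$397.94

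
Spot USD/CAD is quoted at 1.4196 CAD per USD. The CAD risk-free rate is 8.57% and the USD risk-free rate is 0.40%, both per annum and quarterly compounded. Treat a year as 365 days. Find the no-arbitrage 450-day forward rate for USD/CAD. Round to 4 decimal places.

By covered interest parity, F = S · (1+r_CAD/4)^(4T) / (1+r_USD/4)^(4T)
= 1.4196 × 1.110202 / 1.004941 = 1.4196 × 1.104743
F = 1.5683 CAD per USD

1.5683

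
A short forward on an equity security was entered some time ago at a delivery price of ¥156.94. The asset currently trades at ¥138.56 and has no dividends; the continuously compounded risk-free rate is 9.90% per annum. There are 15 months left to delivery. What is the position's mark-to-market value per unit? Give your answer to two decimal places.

Current fair forward for the remaining 15 months: F = S·e^(r·T), r = 0.0990
F = 138.56 · e^(0.0990 × 15/12) = 138.56 × 1.131733 = 156.8129
Value of long forward = (F − K)·e^(−rT) = (156.8129 − 156.94) · e^(−0.0990·15/12)
= -0.1271 × 0.883601 = -0.11
Short position value = −(long value) = ¥0.11

¥0.11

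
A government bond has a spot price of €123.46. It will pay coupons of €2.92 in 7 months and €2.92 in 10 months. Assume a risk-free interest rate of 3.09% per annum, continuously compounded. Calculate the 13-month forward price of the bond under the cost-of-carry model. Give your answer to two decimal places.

€121.75

PV(coupons) I = 2.92·e^(−0.0309·7/12) + 2.92·e^(−0.0309·10/12)
I = 2.8678 + 2.8458 = 5.7136
F = (S − I)·e^(rT) = (123.46 − 5.7136) · e^(0.0309·13/12)
= 117.7464 · e^0.033475 = 117.7464 × 1.034042 = €121.75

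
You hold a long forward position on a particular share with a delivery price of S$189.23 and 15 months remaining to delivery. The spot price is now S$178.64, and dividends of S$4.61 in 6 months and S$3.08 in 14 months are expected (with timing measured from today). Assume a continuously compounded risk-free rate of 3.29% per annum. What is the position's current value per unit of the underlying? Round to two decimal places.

-S$10.46

PV(remaining dividends) I = 4.61·e^(−0.0329·6/12) + 3.08·e^(−0.0329·14/12) = 7.4988
Current forward F = (S − I)·e^(rT) = (178.64 − 7.4988)·e^(0.0329·15/12) = 171.1412 × 1.041982 = 178.3260
Value (long) = (F − K)·e^(−rT) = (178.3260 − 189.23) × 0.959709 = -10.4647
Value = -S$10.46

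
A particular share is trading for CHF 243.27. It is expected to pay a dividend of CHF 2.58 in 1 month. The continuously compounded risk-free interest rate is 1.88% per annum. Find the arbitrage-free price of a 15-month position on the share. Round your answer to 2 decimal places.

PV(dividends) I = 2.58·e^(−0.0188·1/12)
I = 2.5760
F = (S − I)·e^(rT) = (243.27 − 2.5760) · e^(0.0188·15/12)
= 240.6940 · e^0.023500 = 240.6940 × 1.023778 = CHF 246.42

CHF 246.42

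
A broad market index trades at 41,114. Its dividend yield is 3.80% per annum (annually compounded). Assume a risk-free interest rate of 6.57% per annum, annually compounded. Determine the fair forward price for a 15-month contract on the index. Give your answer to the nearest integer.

F = S · (1+r)^T / (1+q)^T
= 41114 × 1.082789 / 1.047724 = 41114 × 1.033468
F = 42,490

42,490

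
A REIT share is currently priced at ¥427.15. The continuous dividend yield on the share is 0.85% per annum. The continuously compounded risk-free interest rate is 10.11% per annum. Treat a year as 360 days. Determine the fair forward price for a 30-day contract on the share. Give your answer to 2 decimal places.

¥430.46

F = S·e^((r − q)T) = 427.15 · e^((0.1011 − 0.0085) × 30/360)
= 427.15 · e^0.007717 = 427.15 × 1.007747
F = ¥430.46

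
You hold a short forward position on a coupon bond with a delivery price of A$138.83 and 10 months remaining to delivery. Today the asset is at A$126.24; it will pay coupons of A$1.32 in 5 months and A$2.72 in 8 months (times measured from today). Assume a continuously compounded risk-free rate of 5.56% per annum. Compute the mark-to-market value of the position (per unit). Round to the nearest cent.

PV(remaining coupons) I = 1.32·e^(−0.0556·5/12) + 2.72·e^(−0.0556·8/12) = 3.9108
Current forward F = (S − I)·e^(rT) = (126.24 − 3.9108)·e^(0.0556·10/12) = 122.3292 × 1.047423 = 128.1304
Value (long) = (F − K)·e^(−rT) = (128.1304 − 138.83) × 0.954724 = -10.2152
Short position value = −(long value) = A$10.22

A$10.22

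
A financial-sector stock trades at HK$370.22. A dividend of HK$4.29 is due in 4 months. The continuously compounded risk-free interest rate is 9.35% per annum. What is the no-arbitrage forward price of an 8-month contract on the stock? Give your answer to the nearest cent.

PV(dividends) I = 4.29·e^(−0.0935·4/12)
I = 4.1584
F = (S − I)·e^(rT) = (370.22 − 4.1584) · e^(0.0935·8/12)
= 366.0616 · e^0.062333 = 366.0616 × 1.064317 = HK$389.61

HK$389.61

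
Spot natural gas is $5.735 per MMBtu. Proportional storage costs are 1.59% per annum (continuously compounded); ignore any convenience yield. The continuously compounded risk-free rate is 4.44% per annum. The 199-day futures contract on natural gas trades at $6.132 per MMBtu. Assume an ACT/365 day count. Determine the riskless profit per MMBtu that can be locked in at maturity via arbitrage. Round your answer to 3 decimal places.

$0.205 per MMBtu

Fair futures: F* = S·e^(carry·T), with carry = (r + u) = 0.0444 + 0.0159 = 0.0603
F* = 5.735 · e^(0.0603 × 199/365) = 5.735 · e^0.032876 = 5.735 × 1.033422 = $5.9267
Market $6.132 > fair $5.9267: forward overpriced → cash-and-carry (buy spot, short the forward).
At maturity, profit = |F_mkt − F*| = |6.132 − 5.9267| = $0.205 per MMBtu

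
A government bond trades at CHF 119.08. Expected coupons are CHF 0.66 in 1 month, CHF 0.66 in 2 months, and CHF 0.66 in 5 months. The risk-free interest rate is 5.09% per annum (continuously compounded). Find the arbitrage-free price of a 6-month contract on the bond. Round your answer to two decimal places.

CHF 120.14

PV(coupons) I = 0.66·e^(−0.0509·1/12) + 0.66·e^(−0.0509·2/12) + 0.66·e^(−0.0509·5/12)
I = 0.6572 + 0.6544 + 0.6461 = 1.9577
F = (S − I)·e^(rT) = (119.08 − 1.9577) · e^(0.0509·6/12)
= 117.1223 · e^0.025450 = 117.1223 × 1.025777 = CHF 120.14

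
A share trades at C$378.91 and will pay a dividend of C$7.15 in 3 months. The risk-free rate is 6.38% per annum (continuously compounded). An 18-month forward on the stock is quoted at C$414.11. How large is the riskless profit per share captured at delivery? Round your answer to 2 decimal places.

PV(dividends) I = 7.15·e^(−0.0638·3/12) = 7.0369
Fair forward F* = (S − I)·e^(rT) = (378.91 − 7.0369)·e^0.095700 = 371.8731 × 1.100429 = 409.2199
Market C$414.11 > fair 409.2199: forward overpriced → cash-and-carry (borrow at r, buy the stock and collect the dividends, short the forward).
Profit at T = |F_mkt − F*| = |414.11 − 409.2199| = C$4.89 per share

C$4.89 per share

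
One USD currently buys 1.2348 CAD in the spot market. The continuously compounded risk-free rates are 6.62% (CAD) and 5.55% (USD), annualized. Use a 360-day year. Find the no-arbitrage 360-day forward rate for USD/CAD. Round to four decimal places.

1.2481

F = S·e^((r_CAD − r_USD)T) = 1.2348 · e^((0.0662 − 0.0555) × 360/360)
= 1.2348 · e^0.010700 = 1.2348 × 1.010757
F = 1.2481 CAD per USD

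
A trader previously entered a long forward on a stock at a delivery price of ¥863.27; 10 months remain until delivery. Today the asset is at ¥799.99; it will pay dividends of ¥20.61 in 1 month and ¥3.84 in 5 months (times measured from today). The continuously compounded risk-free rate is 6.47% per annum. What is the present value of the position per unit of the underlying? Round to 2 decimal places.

PV(remaining dividends) I = 20.61·e^(−0.0647·1/12) + 3.84·e^(−0.0647·5/12) = 24.2370
Current forward F = (S − I)·e^(rT) = (799.99 − 24.2370)·e^(0.0647·10/12) = 775.7530 × 1.055397 = 818.7274
Value (long) = (F − K)·e^(−rT) = (818.7274 − 863.27) × 0.947511 = -42.2046
Value = -¥42.20

-¥42.20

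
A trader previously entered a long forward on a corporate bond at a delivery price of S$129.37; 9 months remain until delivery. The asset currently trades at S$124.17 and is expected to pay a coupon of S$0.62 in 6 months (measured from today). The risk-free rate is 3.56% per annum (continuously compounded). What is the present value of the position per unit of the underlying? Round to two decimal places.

-S$2.40

PV(remaining coupons) I = 0.62·e^(−0.0356·6/12) = 0.6091
Current forward F = (S − I)·e^(rT) = (124.17 − 0.6091)·e^(0.0356·9/12) = 123.5609 × 1.027060 = 126.9045
Value (long) = (F − K)·e^(−rT) = (126.9045 − 129.37) × 0.973653 = -2.4005
Value = -S$2.40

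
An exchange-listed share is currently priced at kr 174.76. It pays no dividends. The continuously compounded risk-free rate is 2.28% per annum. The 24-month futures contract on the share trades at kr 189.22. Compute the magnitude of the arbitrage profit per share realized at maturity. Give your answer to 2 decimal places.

Fair futures: F* = S·e^(carry·T), with carry = r = 0.0228
F* = 174.76 · e^(0.0228 × 24/12) = 174.76 · e^0.045600 = 174.76 × 1.046656 = kr 182.9136
Market kr 189.22 > fair kr 182.9136: forward overpriced → cash-and-carry (buy spot, short the forward).
At maturity, profit = |F_mkt − F*| = |189.22 − 182.9136| = kr 6.31 per share

kr 6.31 per share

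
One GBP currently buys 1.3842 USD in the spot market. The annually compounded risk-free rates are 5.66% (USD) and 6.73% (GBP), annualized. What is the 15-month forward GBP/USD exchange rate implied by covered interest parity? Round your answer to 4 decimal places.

By covered interest parity, F = S · (1+r_USD)^T / (1+r_GBP)^T
= 1.3842 × 1.071244 / 1.084821 = 1.3842 × 0.987485
F = 1.3669 USD per GBP

1.3669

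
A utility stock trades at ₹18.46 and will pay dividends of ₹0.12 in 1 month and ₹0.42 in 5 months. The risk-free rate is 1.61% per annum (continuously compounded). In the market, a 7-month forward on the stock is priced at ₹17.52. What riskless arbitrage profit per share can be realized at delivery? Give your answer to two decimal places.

₹0.57 per share

PV(dividends) I = 0.12·e^(−0.0161·1/12) + 0.42·e^(−0.0161·5/12) = 0.5370
Fair forward F* = (S − I)·e^(rT) = (18.46 − 0.5370)·e^0.009392 = 17.9230 × 1.009436 = 18.0921
Market ₹17.52 < fair 18.0921: forward underpriced → reverse cash-and-carry (short the stock, invest proceeds at r, pay the dividends, go long the forward).
Profit at T = |F_mkt − F*| = |17.52 − 18.0921| = ₹0.57 per share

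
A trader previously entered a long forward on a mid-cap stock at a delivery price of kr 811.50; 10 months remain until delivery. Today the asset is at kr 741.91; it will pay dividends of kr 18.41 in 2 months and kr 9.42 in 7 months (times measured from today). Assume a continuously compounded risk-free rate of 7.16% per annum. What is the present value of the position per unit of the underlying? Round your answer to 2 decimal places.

PV(remaining dividends) I = 18.41·e^(−0.0716·2/12) + 9.42·e^(−0.0716·7/12) = 27.2263
Current forward F = (S − I)·e^(rT) = (741.91 − 27.2263)·e^(0.0716·10/12) = 714.6837 × 1.061483 = 758.6246
Value (long) = (F − K)·e^(−rT) = (758.6246 − 811.50) × 0.942079 = -49.8128
Value = -kr 49.81

-kr 49.81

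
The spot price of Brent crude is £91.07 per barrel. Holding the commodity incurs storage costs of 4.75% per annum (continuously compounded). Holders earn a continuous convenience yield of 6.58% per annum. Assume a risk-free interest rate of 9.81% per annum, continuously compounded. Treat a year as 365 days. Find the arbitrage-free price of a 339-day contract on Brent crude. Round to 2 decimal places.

Net carry = r + u − y = 0.0981 + 0.0475 − 0.0658 = 0.0798
F = S·e^((r+u−y)T) = 91.07 · e^(0.0798 × 339/365) = 91.07 · e^0.074116
= 91.07 × 1.076932 = £98.08 per barrel

£98.08 per barrel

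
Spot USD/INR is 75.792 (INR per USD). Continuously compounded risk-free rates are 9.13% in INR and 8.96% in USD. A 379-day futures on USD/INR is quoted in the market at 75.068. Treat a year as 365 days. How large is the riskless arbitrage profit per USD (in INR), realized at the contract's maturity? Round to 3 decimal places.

0.858 per USD (in INR)

Fair futures: F* = S·e^(carry·T), with carry = (r_INR − r_USD) = 0.0913 − 0.0896 = 0.0017
F* = 75.792 · e^(0.0017 × 379/365) = 75.792 · e^0.001765 = 75.792 × 1.001767 = 75.9259
Market 75.068 < fair 75.9259: forward underpriced → reverse cash-and-carry (short spot, go long the forward).
At maturity, profit = |F_mkt − F*| = |75.068 − 75.9259| = 0.858 per USD (in INR)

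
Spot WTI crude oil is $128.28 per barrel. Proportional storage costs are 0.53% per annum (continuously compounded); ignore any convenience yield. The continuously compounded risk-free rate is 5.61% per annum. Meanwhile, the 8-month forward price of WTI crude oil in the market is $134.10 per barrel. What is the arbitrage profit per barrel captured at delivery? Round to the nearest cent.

Fair forward: F* = S·e^(carry·T), with carry = (r + u) = 0.0561 + 0.0053 = 0.0614
F* = 128.28 · e^(0.0614 × 8/12) = 128.28 · e^0.040933 = 128.28 × 1.041782 = $133.6398
Market $134.10 > fair $133.6398: forward overpriced → cash-and-carry (buy spot, short the forward).
At maturity, profit = |F_mkt − F*| = |134.10 − 133.6398| = $0.46 per barrel

$0.46 per barrel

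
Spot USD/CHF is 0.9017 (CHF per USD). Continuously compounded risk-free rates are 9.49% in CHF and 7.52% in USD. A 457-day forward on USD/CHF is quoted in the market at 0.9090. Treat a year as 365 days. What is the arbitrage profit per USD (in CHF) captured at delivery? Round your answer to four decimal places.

Fair forward: F* = S·e^(carry·T), with carry = (r_CHF − r_USD) = 0.0949 − 0.0752 = 0.0197
F* = 0.9017 · e^(0.0197 × 457/365) = 0.9017 · e^0.024665 = 0.9017 × 1.024972 = 0.9242
Market 0.9090 < fair 0.9242: forward underpriced → reverse cash-and-carry (short spot, go long the forward).
At maturity, profit = |F_mkt − F*| = |0.9090 − 0.9242| = 0.0152 per USD (in CHF)

0.0152 per USD (in CHF)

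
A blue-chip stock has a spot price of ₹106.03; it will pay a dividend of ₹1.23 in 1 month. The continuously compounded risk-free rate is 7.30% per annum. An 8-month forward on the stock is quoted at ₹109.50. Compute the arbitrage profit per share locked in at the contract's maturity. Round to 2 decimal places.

PV(dividends) I = 1.23·e^(−0.0730·1/12) = 1.2225
Fair forward F* = (S − I)·e^(rT) = (106.03 − 1.2225)·e^0.048667 = 104.8075 × 1.049871 = 110.0344
Market ₹109.50 < fair 110.0344: forward underpriced → reverse cash-and-carry (short the stock, invest proceeds at r, pay the dividends, go long the forward).
Profit at T = |F_mkt − F*| = |109.50 − 110.0344| = ₹0.53 per share

₹0.53 per share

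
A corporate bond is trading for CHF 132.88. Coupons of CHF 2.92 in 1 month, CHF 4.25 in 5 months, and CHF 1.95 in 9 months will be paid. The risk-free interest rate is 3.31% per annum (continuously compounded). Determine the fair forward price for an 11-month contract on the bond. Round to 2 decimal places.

PV(coupons) I = 2.92·e^(−0.0331·1/12) + 4.25·e^(−0.0331·5/12) + 1.95·e^(−0.0331·9/12)
I = 2.9120 + 4.1918 + 1.9022 = 9.0060
F = (S − I)·e^(rT) = (132.88 − 9.0060) · e^(0.0331·11/12)
= 123.8740 · e^0.030342 = 123.8740 × 1.030807 = CHF 127.69

CHF 127.69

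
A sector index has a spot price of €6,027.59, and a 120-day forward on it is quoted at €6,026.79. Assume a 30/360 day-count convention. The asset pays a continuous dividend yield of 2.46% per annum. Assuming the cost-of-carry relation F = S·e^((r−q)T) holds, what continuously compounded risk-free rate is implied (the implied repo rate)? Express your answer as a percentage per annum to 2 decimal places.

2.42%

From F = S·e^((r−q)T): (r − q) = ln(F/S)/T
ln(6026.79/6027.59) = ln(0.999867) = -0.000133
(r − q) = -0.000133 / (120/360) = -0.000399
r = ln(F/S)/T + q = -0.000399 + 0.0246 = 0.024201
r = 2.42%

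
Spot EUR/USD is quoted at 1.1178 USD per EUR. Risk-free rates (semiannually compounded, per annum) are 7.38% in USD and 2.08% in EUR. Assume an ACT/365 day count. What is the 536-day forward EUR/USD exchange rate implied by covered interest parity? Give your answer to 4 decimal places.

By covered interest parity, F = S · (1+r_USD/2)^(2T) / (1+r_EUR/2)^(2T)
= 1.1178 × 1.112292 / 1.030853 = 1.1178 × 1.079002
F = 1.2061 USD per EUR

1.2061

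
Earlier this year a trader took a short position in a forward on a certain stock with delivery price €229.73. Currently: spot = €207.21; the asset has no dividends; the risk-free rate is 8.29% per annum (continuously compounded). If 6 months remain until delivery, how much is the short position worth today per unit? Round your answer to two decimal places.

€13.19

Current fair forward for the remaining 6 months: F = S·e^(r·T), r = 0.0829
F = 207.21 · e^(0.0829 × 6/12) = 207.21 × 1.042321 = 215.9793
Value of long forward = (F − K)·e^(−rT) = (215.9793 − 229.73) · e^(−0.0829·6/12)
= -13.7507 × 0.959397 = -13.19
Short position value = −(long value) = €13.19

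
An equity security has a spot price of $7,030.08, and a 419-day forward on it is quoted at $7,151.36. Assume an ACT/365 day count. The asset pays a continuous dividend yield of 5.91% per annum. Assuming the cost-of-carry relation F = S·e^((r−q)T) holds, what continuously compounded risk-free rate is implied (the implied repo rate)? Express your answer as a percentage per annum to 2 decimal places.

From F = S·e^((r−q)T): (r − q) = ln(F/S)/T
ln(7151.36/7030.08) = ln(1.017252) = 0.017105
(r − q) = 0.017105 / (419/365) = 0.014901
r = ln(F/S)/T + q = 0.014901 + 0.0591 = 0.074001
r = 7.40%

7.40%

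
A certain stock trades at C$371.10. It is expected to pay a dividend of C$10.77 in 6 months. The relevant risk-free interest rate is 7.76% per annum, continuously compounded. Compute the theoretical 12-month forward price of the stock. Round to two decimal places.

C$389.85

PV(dividends) I = 10.77·e^(−0.0776·6/12)
I = 10.3601
F = (S − I)·e^(rT) = (371.10 − 10.3601) · e^(0.0776·12/12)
= 360.7399 · e^0.077600 = 360.7399 × 1.080690 = C$389.85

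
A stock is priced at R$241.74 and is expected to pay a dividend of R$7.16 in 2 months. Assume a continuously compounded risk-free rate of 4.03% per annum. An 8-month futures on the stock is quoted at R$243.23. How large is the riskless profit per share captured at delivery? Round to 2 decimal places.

R$2.21 per share

PV(dividends) I = 7.16·e^(−0.0403·2/12) = 7.1121
Fair futures F* = (S − I)·e^(rT) = (241.74 − 7.1121)·e^0.026867 = 234.6279 × 1.027231 = 241.0171
Market R$243.23 > fair 241.0171: forward overpriced → cash-and-carry (borrow at r, buy the stock and collect the dividends, short the forward).
Profit at T = |F_mkt − F*| = |243.23 − 241.0171| = R$2.21 per share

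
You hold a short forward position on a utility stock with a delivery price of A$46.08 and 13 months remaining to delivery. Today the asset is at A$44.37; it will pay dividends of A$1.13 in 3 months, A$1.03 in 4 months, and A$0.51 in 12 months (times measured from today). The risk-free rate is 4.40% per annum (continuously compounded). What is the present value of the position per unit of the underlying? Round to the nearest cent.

A$2.19

PV(remaining dividends) I = 1.13·e^(−0.0440·3/12) + 1.03·e^(−0.0440·4/12) + 0.51·e^(−0.0440·12/12) = 2.6207
Current forward F = (S − I)·e^(rT) = (44.37 − 2.6207)·e^(0.0440·13/12) = 41.7493 × 1.048821 = 43.7875
Value (long) = (F − K)·e^(−rT) = (43.7875 − 46.08) × 0.953452 = -2.1858
Short position value = −(long value) = A$2.19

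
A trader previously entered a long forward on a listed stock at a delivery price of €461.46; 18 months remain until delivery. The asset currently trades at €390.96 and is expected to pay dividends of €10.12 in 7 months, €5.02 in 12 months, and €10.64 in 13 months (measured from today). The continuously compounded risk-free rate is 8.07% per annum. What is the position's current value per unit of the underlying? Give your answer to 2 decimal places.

PV(remaining dividends) I = 10.12·e^(−0.0807·7/12) + 5.02·e^(−0.0807·12/12) + 10.64·e^(−0.0807·13/12) = 24.0347
Current forward F = (S − I)·e^(rT) = (390.96 − 24.0347)·e^(0.0807·18/12) = 366.9253 × 1.128681 = 414.1416
Value (long) = (F − K)·e^(−rT) = (414.1416 − 461.46) × 0.885990 = -41.9236
Value = -€41.92

-€41.92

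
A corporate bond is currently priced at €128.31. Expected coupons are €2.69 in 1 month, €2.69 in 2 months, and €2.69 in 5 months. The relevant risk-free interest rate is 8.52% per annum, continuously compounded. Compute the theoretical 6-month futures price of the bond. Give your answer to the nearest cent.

PV(coupons) I = 2.69·e^(−0.0852·1/12) + 2.69·e^(−0.0852·2/12) + 2.69·e^(−0.0852·5/12)
I = 2.6710 + 2.6521 + 2.5962 = 7.9193
F = (S − I)·e^(rT) = (128.31 − 7.9193) · e^(0.0852·6/12)
= 120.3907 · e^0.042600 = 120.3907 × 1.043520 = €125.63

€125.63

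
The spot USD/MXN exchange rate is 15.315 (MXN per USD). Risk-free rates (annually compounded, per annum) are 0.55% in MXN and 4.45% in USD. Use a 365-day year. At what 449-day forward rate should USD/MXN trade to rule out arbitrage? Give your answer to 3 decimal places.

14.615

By covered interest parity, F = S · (1+r_MXN)^T / (1+r_USD)^T
= 15.315 × 1.006770 / 1.055018 = 15.315 × 0.954268
F = 14.615 MXN per USD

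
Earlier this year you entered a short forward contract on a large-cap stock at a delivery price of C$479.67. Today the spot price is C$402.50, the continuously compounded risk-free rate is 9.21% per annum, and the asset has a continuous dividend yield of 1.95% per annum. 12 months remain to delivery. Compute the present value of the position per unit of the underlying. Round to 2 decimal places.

C$42.74

Current fair forward for the remaining 12 months: F = S·e^((r − q)·T), (r − q) = 0.0921 − 0.0195 = 0.0726
F = 402.50 · e^(0.0726 × 12/12) = 402.50 × 1.075300 = 432.8082
Value of long forward = (F − K)·e^(−rT) = (432.8082 − 479.67) · e^(−0.0921·12/12)
= -46.8618 × 0.912014 = -42.74
Short position value = −(long value) = C$42.74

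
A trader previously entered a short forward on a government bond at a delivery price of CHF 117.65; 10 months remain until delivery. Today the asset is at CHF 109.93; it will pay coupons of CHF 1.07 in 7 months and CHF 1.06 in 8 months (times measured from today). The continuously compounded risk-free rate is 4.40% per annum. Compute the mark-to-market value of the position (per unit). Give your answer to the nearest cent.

PV(remaining coupons) I = 1.07·e^(−0.0440·7/12) + 1.06·e^(−0.0440·8/12) = 2.0722
Current forward F = (S − I)·e^(rT) = (109.93 − 2.0722)·e^(0.0440·10/12) = 107.8578 × 1.037347 = 111.8860
Value (long) = (F − K)·e^(−rT) = (111.8860 − 117.65) × 0.963997 = -5.5565
Short position value = −(long value) = CHF 5.56

CHF 5.56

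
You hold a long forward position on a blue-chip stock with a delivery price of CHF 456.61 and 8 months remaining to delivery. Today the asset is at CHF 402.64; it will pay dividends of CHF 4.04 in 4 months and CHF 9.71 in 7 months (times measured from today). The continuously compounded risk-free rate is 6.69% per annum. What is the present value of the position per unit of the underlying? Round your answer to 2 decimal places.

PV(remaining dividends) I = 4.04·e^(−0.0669·4/12) + 9.71·e^(−0.0669·7/12) = 13.2893
Current forward F = (S − I)·e^(rT) = (402.64 − 13.2893)·e^(0.0669·8/12) = 389.3507 × 1.045610 = 407.1090
Value (long) = (F − K)·e^(−rT) = (407.1090 − 456.61) × 0.956380 = -47.3418
Value = -CHF 47.34

-CHF 47.34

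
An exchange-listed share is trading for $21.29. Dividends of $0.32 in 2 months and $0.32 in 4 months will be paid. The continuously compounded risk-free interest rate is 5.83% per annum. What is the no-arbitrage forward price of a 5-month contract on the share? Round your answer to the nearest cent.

PV(dividends) I = 0.32·e^(−0.0583·2/12) + 0.32·e^(−0.0583·4/12)
I = 0.3169 + 0.3138 = 0.6307
F = (S − I)·e^(rT) = (21.29 − 0.6307) · e^(0.0583·5/12)
= 20.6593 · e^0.024292 = 20.6593 × 1.024589 = $21.17

$21.17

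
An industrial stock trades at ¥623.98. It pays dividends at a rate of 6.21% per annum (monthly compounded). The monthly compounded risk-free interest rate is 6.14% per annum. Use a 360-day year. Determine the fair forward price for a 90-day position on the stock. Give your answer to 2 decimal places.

F = S · (1+r/12)^(12T) / (1+q/12)^(12T)
= 623.98 × 1.015429 / 1.015605 = 623.98 × 0.999827
F = ¥623.87

¥623.87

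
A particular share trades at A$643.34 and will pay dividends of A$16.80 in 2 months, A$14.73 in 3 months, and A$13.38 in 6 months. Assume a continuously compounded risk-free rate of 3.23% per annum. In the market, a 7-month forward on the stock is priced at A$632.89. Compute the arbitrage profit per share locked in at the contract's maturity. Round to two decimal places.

PV(dividends) I = 16.80·e^(−0.0323·2/12) + 14.73·e^(−0.0323·3/12) + 13.38·e^(−0.0323·6/12) = 44.4870
Fair forward F* = (S − I)·e^(rT) = (643.34 − 44.4870)·e^0.018842 = 598.8530 × 1.019021 = 610.2438
Market A$632.89 > fair 610.2438: forward overpriced → cash-and-carry (borrow at r, buy the stock and collect the dividends, short the forward).
Profit at T = |F_mkt − F*| = |632.89 − 610.2438| = A$22.65 per share

A$22.65 per share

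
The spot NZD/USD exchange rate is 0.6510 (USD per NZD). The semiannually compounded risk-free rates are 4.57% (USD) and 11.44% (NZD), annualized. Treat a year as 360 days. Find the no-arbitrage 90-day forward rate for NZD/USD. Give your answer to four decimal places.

0.6403

By covered interest parity, F = S · (1+r_USD/2)^(2T) / (1+r_NZD/2)^(2T)
= 0.6510 × 1.011360 / 1.028202 = 0.6510 × 0.983620
F = 0.6403 USD per NZD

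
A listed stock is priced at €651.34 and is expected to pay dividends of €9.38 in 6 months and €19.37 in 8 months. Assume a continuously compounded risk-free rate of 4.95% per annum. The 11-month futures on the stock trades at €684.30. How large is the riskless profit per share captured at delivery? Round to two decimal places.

PV(dividends) I = 9.38·e^(−0.0495·6/12) + 19.37·e^(−0.0495·8/12) = 27.8919
Fair futures F* = (S − I)·e^(rT) = (651.34 − 27.8919)·e^0.045375 = 623.4481 × 1.046420 = 652.3886
Market €684.30 > fair 652.3886: forward overpriced → cash-and-carry (borrow at r, buy the stock and collect the dividends, short the forward).
Profit at T = |F_mkt − F*| = |684.30 − 652.3886| = €31.91 per share

€31.91 per share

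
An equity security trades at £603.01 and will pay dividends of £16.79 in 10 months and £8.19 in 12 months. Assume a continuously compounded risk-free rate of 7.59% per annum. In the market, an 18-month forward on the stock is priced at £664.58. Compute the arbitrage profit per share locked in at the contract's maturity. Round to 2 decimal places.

£15.02 per share

PV(dividends) I = 16.79·e^(−0.0759·10/12) + 8.19·e^(−0.0759·12/12) = 23.3523
Fair forward F* = (S − I)·e^(rT) = (603.01 − 23.3523)·e^0.113850 = 579.6577 × 1.120584 = 649.5551
Market £664.58 > fair 649.5551: forward overpriced → cash-and-carry (borrow at r, buy the stock and collect the dividends, short the forward).
Profit at T = |F_mkt − F*| = |664.58 − 649.5551| = £15.02 per share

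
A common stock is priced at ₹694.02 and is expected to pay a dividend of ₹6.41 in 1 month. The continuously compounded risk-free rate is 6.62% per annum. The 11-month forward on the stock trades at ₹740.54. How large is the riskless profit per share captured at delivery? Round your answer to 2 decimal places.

PV(dividends) I = 6.41·e^(−0.0662·1/12) = 6.3747
Fair forward F* = (S − I)·e^(rT) = (694.02 − 6.3747)·e^0.060683 = 687.6453 × 1.062562 = 730.6658
Market ₹740.54 > fair 730.6658: forward overpriced → cash-and-carry (borrow at r, buy the stock and collect the dividends, short the forward).
Profit at T = |F_mkt − F*| = |740.54 − 730.6658| = ₹9.87 per share

₹9.87 per share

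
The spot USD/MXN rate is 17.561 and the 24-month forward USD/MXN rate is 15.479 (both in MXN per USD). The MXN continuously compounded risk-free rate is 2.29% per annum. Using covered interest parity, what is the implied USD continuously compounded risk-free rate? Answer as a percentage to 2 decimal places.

8.60%

F = S·e^((r_MXN − r_USD)T) ⇒ r_USD = r_MXN − ln(F/S)/T
ln(15.479/17.561) = -0.126196; /(24/12) = -0.063098
r_USD = 0.0229 + 0.063098 = 0.085998
r_USD = 8.60%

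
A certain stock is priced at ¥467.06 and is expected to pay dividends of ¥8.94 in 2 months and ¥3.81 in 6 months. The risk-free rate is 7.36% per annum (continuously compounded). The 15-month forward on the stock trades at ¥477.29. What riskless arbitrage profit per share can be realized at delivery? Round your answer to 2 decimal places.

¥21.07 per share

PV(dividends) I = 8.94·e^(−0.0736·2/12) + 3.81·e^(−0.0736·6/12) = 12.5033
Fair forward F* = (S − I)·e^(rT) = (467.06 − 12.5033)·e^0.092000 = 454.5567 × 1.096365 = 498.3601
Market ¥477.29 < fair 498.3601: forward underpriced → reverse cash-and-carry (short the stock, invest proceeds at r, pay the dividends, go long the forward).
Profit at T = |F_mkt − F*| = |477.29 − 498.3601| = ¥21.07 per share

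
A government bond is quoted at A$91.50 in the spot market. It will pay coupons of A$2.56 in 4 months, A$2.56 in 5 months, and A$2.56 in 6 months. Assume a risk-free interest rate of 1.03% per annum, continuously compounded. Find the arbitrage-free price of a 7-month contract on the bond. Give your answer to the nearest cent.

A$84.36

PV(coupons) I = 2.56·e^(−0.0103·4/12) + 2.56·e^(−0.0103·5/12) + 2.56·e^(−0.0103·6/12)
I = 2.5512 + 2.5490 + 2.5468 = 7.6470
F = (S − I)·e^(rT) = (91.50 − 7.6470) · e^(0.0103·7/12)
= 83.8530 · e^0.006008 = 83.8530 × 1.006026 = A$84.36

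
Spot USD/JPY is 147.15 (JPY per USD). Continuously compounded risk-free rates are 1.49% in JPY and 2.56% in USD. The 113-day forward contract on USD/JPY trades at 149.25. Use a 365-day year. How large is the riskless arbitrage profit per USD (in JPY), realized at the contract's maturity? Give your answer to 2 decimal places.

2.59 per USD (in JPY)

Fair forward: F* = S·e^(carry·T), with carry = (r_JPY − r_USD) = 0.0149 − 0.0256 = -0.0107
F* = 147.15 · e^(-0.0107 × 113/365) = 147.15 · e^-0.003313 = 147.15 × 0.996692 = 146.6632
Market 149.25 > fair 146.6632: forward overpriced → cash-and-carry (buy spot, short the forward).
At maturity, profit = |F_mkt − F*| = |149.25 − 146.6632| = 2.59 per USD (in JPY)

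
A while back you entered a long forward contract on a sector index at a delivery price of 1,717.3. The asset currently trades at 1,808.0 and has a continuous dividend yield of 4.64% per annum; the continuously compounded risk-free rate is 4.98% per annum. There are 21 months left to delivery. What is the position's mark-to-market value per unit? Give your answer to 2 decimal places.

93.02

Current fair forward for the remaining 21 months: F = S·e^((r − q)·T), (r − q) = 0.0498 − 0.0464 = 0.0034
F = 1808.0 · e^(0.0034 × 21/12) = 1808.0 × 1.00596774 = 1818.7897
Value of long forward = (F − K)·e^(−rT) = (1818.7897 − 1717.3) · e^(−0.0498·21/12)
= 101.4897 × 0.91653960 = 93.02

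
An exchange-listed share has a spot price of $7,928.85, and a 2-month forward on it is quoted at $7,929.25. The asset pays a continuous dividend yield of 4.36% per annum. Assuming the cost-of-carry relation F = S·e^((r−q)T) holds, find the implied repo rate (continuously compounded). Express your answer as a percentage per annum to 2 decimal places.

From F = S·e^((r−q)T): (r − q) = ln(F/S)/T
ln(7929.25/7928.85) = ln(1.000050) = 0.000050
(r − q) = 0.000050 / (2/12) = 0.000300
r = ln(F/S)/T + q = 0.000300 + 0.0436 = 0.043900
r = 4.39%

4.39%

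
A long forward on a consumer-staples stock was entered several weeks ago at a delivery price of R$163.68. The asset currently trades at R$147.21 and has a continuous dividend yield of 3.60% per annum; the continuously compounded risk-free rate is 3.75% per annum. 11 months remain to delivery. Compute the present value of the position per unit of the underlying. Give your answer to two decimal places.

-R$15.72

Current fair forward for the remaining 11 months: F = S·e^((r − q)·T), (r − q) = 0.0375 − 0.0360 = 0.0015
F = 147.21 · e^(0.0015 × 11/12) = 147.21 × 1.001376 = 147.4126
Value of long forward = (F − K)·e^(−rT) = (147.4126 − 163.68) · e^(−0.0375·11/12)
= -16.2674 × 0.966209 = -15.72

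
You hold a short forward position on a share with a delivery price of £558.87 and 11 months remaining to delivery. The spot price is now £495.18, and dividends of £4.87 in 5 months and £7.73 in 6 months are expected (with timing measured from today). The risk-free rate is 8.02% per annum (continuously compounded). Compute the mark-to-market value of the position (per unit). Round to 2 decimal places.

PV(remaining dividends) I = 4.87·e^(−0.0802·5/12) + 7.73·e^(−0.0802·6/12) = 12.1361
Current forward F = (S − I)·e^(rT) = (495.18 − 12.1361)·e^(0.0802·11/12) = 483.0439 × 1.076286 = 519.8934
Value (long) = (F − K)·e^(−rT) = (519.8934 − 558.87) × 0.929121 = -36.2140
Short position value = −(long value) = £36.21

£36.21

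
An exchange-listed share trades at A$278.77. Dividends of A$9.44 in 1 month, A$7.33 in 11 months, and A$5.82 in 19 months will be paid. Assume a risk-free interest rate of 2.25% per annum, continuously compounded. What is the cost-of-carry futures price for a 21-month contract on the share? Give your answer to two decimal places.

PV(dividends) I = 9.44·e^(−0.0225·1/12) + 7.33·e^(−0.0225·11/12) + 5.82·e^(−0.0225·19/12)
I = 9.4223 + 7.1804 + 5.6163 = 22.2190
F = (S − I)·e^(rT) = (278.77 − 22.2190) · e^(0.0225·21/12)
= 256.5510 · e^0.039375 = 256.5510 × 1.040160 = A$266.85

A$266.85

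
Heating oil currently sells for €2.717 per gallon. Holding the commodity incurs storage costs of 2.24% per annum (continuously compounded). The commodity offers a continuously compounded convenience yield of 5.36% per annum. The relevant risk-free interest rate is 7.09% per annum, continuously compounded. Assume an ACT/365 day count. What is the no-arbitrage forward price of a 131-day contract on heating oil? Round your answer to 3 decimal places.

Net carry = r + u − y = 0.0709 + 0.0224 − 0.0536 = 0.0397
F = S·e^((r+u−y)T) = 2.717 · e^(0.0397 × 131/365) = 2.717 · e^0.014248
= 2.717 × 1.014350 = €2.756 per gallon

€2.756 per gallon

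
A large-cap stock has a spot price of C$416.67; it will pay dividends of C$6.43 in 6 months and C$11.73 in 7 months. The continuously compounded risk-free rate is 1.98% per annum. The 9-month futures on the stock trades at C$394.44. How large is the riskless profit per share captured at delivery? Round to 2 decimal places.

PV(dividends) I = 6.43·e^(−0.0198·6/12) + 11.73·e^(−0.0198·7/12) = 17.9620
Fair futures F* = (S − I)·e^(rT) = (416.67 − 17.9620)·e^0.014850 = 398.7080 × 1.014961 = 404.6731
Market C$394.44 < fair 404.6731: forward underpriced → reverse cash-and-carry (short the stock, invest proceeds at r, pay the dividends, go long the forward).
Profit at T = |F_mkt − F*| = |394.44 − 404.6731| = C$10.23 per share

C$10.23 per share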